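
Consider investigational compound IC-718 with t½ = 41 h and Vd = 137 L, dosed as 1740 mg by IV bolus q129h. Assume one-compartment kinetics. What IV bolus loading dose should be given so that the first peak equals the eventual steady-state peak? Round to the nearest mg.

1962 mg

f = (1/2)^(129/41) ≈ 0.112942; accumulation ratio R = 1/(1−f) ≈ 1.12732.
Loading dose to hit Cmax,ss on first dose: D_load = D_maint·R ≈ 1740 × 1.12732 ≈ 1961.54 mg.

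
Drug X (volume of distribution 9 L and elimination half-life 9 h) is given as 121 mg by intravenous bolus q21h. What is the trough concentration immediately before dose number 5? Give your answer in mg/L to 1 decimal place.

f = (1/2)^(τ/t½) = (1/2)^(21/9) ≈ 0.1984.
C₀ = D/Vd = 121/9 ≈ 13.444 mg/L.
Before the 5th dose, 4 doses have been given. Superposition: Cmin = C₀·(f + f² + … + f^4).
≈ 13.444 × (0.1984 + 0.0394 + 0.0078 + 0.0015) ≈ 13.444 × 0.2471 ≈ 3.322 mg/L.

3.3 mg/L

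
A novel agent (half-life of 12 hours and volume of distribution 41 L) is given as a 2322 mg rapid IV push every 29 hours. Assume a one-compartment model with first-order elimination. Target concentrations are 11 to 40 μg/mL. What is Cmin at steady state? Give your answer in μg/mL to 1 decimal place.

13.1 μg/mL

Over one 29-h interval, 29/12 ≈ 2.4167 half-lives elapse, leaving f ≈ 0.1873 of each dose.
Single-dose peak C₀ = D/Vd = 2322/41 ≈ 56.634 μg/mL.
Steady-state trough Cmin,ss = C₀·f/(1−f) ≈ 56.634 × 0.1873/0.8127 ≈ 13.052 μg/mL.
Trough 13.1 μg/mL vs MEC 11 μg/mL: adequate.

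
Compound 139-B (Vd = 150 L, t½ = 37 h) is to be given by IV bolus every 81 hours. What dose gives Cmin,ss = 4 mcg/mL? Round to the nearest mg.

τ/t½ = 81/37 ≈ 2.1892, so f = (1/2)^(81/37) ≈ 0.219275.
Cmin,ss = (D/Vd)·f/(1−f), so D = Cmin,ss·Vd·(1−f)/f.
D = 4 × 150 × (1−f)/f ≈ 4 × 150 × 3.56048 ≈ 2136.29 mg.

2136 mg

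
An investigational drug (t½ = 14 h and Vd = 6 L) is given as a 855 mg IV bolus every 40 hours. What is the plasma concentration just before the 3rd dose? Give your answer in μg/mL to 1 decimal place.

22.4 μg/mL

f = (1/2)^(τ/t½) = (1/2)^(40/14) ≈ 0.1380.
C₀ = D/Vd = 855/6 ≈ 142.500 μg/mL.
Before the 3rd dose, 2 doses have been given. Superposition: Cmin = C₀·(f + f²).
≈ 142.500 × (0.1380 + 0.0190) ≈ 142.500 × 0.1570 ≈ 22.372 μg/mL.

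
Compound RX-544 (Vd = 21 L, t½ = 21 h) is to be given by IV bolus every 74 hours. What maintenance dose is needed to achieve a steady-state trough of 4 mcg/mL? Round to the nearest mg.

882 mg

τ/t½ = 74/21 ≈ 3.5238, so f = (1/2)^(74/21) ≈ 0.086942.
Cmin,ss = (D/Vd)·f/(1−f), so D = Cmin,ss·Vd·(1−f)/f.
D = 4 × 21 × (1−f)/f ≈ 4 × 21 × 10.50192 ≈ 882.16 mg.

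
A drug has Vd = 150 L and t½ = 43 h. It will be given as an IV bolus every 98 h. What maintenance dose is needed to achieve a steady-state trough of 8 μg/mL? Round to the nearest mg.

τ/t½ = 98/43 ≈ 2.2791, so f = (1/2)^(98/43) ≈ 0.206031.
Cmin,ss = (D/Vd)·f/(1−f), so D = Cmin,ss·Vd·(1−f)/f.
D = 8 × 150 × (1−f)/f ≈ 8 × 150 × 3.85364 ≈ 4624.37 mg.

4624 mg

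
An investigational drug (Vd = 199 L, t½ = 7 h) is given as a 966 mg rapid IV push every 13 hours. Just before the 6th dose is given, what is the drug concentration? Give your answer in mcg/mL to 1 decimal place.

1.8 mcg/mL

f = (1/2)^(τ/t½) = (1/2)^(13/7) ≈ 0.2760.
C₀ = D/Vd = 966/199 ≈ 4.854 mcg/mL.
Before the 6th dose, 5 doses have been given. Superposition: Cmin = C₀·(f + f² + … + f^5).
≈ 4.854 × (0.2760 + 0.0762 + 0.0210 + 0.0058 + 0.0016) ≈ 4.854 × 0.3806 ≈ 1.847 mcg/mL.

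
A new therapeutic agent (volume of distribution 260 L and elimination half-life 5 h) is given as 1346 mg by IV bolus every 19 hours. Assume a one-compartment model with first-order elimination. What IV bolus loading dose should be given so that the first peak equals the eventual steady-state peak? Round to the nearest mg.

1450 mg

f = (1/2)^(19/5) ≈ 0.071794; accumulation ratio R = 1/(1−f) ≈ 1.07735.
Loading dose to hit Cmax,ss on first dose: D_load = D_maint·R ≈ 1346 × 1.07735 ≈ 1450.11 mg.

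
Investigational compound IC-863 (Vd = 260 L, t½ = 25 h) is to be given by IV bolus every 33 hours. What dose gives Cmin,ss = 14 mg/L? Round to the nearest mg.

5448 mg

τ/t½ = 33/25 ≈ 1.32, so f = (1/2)^(33/25) ≈ 0.400535.
Cmin,ss = (D/Vd)·f/(1−f), so D = Cmin,ss·Vd·(1−f)/f.
D = 14 × 260 × (1−f)/f ≈ 14 × 260 × 1.49666 ≈ 5447.84 mg.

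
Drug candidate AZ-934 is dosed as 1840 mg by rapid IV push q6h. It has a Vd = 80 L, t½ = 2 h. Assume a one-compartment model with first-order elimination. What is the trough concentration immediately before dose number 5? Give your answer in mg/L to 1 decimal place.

3.3 mg/L

f = (1/2)^(τ/t½) = (1/2)^(6/2) ≈ 0.1250.
C₀ = D/Vd = 1840/80 ≈ 23.000 mg/L.
Before the 5th dose, 4 doses have been given. Superposition: Cmin = C₀·(f + f² + … + f^4).
≈ 23.000 × (0.1250 + 0.0156 + 0.0020 + 0.0002) ≈ 23.000 × 0.1428 ≈ 3.284 mg/L.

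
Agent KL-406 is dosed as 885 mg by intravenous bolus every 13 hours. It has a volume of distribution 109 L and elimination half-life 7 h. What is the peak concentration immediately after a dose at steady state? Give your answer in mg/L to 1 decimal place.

τ/t½ = 13/7 ≈ 1.8571, so fraction remaining f = (1/2)^(13/7) ≈ 0.2760.
Accumulation ratio R = 1/(1 − f) ≈ 1/0.7240 ≈ 1.3812.
Each bolus raises the concentration by D/Vd = 885/109 ≈ 8.119 mg/L.
Steady-state peak Cmax,ss = C₀·R ≈ 8.119 × 1.3812 ≈ 11.214 mg/L.

11.2 mg/L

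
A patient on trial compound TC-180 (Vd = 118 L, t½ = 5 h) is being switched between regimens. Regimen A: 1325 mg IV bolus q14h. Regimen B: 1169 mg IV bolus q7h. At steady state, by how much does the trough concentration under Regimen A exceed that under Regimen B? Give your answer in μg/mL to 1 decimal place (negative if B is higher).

-4.2 μg/mL

Regimen A: f = (1/2)^(14/5) ≈ 0.1436; Cmin,ss = (1325/118)·f/(1−f) ≈ 1.883 μg/mL.
Regimen B: f = (1/2)^(7/5) ≈ 0.3789; Cmin,ss = (1169/118)·f/(1−f) ≈ 6.044 μg/mL.
Difference ≈ 1.883 − 6.044 ≈ -4.161 μg/mL.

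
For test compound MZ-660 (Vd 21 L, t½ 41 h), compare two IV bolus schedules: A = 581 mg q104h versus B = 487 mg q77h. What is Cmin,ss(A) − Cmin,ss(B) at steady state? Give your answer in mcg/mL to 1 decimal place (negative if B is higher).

Regimen A: f = (1/2)^(104/41) ≈ 0.1724; Cmin,ss = (581/21)·f/(1−f) ≈ 5.763 mcg/mL.
Regimen B: f = (1/2)^(77/41) ≈ 0.2721; Cmin,ss = (487/21)·f/(1−f) ≈ 8.669 mcg/mL.
Difference ≈ 5.763 − 8.669 ≈ -2.906 mcg/mL.

-2.9 mcg/mL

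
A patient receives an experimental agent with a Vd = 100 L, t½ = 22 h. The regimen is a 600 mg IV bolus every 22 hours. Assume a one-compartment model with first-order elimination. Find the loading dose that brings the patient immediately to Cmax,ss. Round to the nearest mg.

f = (1/2)^(22/22) ≈ 0.500000; accumulation ratio R = 1/(1−f) ≈ 2.00000.
Loading dose to hit Cmax,ss on first dose: D_load = D_maint·R ≈ 600 × 2.00000 ≈ 1200.00 mg.

1200 mg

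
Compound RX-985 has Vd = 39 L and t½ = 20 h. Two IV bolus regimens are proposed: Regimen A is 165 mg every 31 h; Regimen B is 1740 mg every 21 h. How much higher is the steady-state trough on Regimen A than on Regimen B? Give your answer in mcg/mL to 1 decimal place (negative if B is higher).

-39.5 mcg/mL

Regimen A: f = (1/2)^(31/20) ≈ 0.3415; Cmin,ss = (165/39)·f/(1−f) ≈ 2.194 mcg/mL.
Regimen B: f = (1/2)^(21/20) ≈ 0.4830; Cmin,ss = (1740/39)·f/(1−f) ≈ 41.681 mcg/mL.
Difference ≈ 2.194 − 41.681 ≈ -39.487 mcg/mL.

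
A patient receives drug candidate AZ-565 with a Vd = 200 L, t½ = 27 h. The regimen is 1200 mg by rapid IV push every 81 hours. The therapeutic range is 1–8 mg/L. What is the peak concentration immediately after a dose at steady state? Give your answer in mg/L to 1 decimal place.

6.9 mg/L

τ = 81 h = 3 half-lives, so f = (1/2)^3 = 0.125.
Accumulation ratio R = 1/(1 − f) = 1/0.875 = 8/7.
Single-dose peak C₀ = D/Vd = 1200/200 = 6 mg/L.
Steady-state peak Cmax,ss = C₀·R = 6 × 8/7 ≈ 6.857 mg/L.
Peak 6.9 mg/L vs MTC 8 mg/L: below toxic threshold.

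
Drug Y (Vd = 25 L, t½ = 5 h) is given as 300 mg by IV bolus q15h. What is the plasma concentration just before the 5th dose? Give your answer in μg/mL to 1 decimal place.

f = (1/2)^(τ/t½) = (1/2)^(15/5) ≈ 0.1250.
C₀ = D/Vd = 300/25 ≈ 12.000 μg/mL.
Before the 5th dose, 4 doses have been given. Superposition: Cmin = C₀·(f + f² + … + f^4).
≈ 12.000 × (0.1250 + 0.0156 + 0.0020 + 0.0002) ≈ 12.000 × 0.1428 ≈ 1.714 μg/mL.

1.7 μg/mL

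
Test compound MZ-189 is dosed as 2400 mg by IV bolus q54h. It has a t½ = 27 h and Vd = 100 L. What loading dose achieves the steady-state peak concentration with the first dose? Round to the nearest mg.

3200 mg

f = (1/2)^(54/27) ≈ 0.250000; accumulation ratio R = 1/(1−f) ≈ 1.33333.
Loading dose to hit Cmax,ss on first dose: D_load = D_maint·R ≈ 2400 × 1.33333 ≈ 3199.99 mg.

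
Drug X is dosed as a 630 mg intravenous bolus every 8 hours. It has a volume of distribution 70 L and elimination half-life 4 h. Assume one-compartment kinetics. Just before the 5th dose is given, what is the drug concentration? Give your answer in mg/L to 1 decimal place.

f = (1/2)^(τ/t½) = (1/2)^(8/4) ≈ 0.2500.
C₀ = D/Vd = 630/70 ≈ 9.000 mg/L.
Before the 5th dose, 4 doses have been given. Superposition: Cmin = C₀·(f + f² + … + f^4).
≈ 9.000 × (0.2500 + 0.0625 + 0.0156 + 0.0039) ≈ 9.000 × 0.3320 ≈ 2.988 mg/L.

3.0 mg/L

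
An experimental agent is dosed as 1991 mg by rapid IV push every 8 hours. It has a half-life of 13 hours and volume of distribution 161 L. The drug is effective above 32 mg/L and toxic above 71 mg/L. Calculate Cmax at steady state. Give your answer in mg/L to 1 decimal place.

35.6 mg/L

τ/t½ = 8/13 ≈ 0.61538, so fraction remaining f = (1/2)^(8/13) ≈ 0.6528.
Accumulation ratio R = 1/(1 − f) ≈ 1/0.3472 ≈ 2.8802.
Single-dose peak C₀ = D/Vd = 1991/161 ≈ 12.366 mg/L.
Steady-state peak Cmax,ss = C₀·R ≈ 12.366 × 2.8802 ≈ 35.617 mg/L.
Peak 35.6 mg/L vs MTC 71 mg/L: below toxic threshold.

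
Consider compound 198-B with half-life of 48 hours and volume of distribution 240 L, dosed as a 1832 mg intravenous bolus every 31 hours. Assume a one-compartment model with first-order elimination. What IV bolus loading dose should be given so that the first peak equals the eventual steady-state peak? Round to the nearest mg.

5077 mg

f = (1/2)^(31/48) ≈ 0.639124; accumulation ratio R = 1/(1−f) ≈ 2.77103.
Loading dose to hit Cmax,ss on first dose: D_load = D_maint·R ≈ 1832 × 2.77103 ≈ 5076.53 mg.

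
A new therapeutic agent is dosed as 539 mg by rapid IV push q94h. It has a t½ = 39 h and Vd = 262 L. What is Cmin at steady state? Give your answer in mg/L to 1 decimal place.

0.5 mg/L

Over one 94-h interval, 94/39 ≈ 2.4103 half-lives elapse, leaving f ≈ 0.1881 of each dose.
Each bolus raises the concentration by D/Vd = 539/262 ≈ 2.057 mg/L.
Steady-state trough Cmin,ss = C₀·f/(1−f) ≈ 2.057 × 0.1881/0.8119 ≈ 0.477 mg/L.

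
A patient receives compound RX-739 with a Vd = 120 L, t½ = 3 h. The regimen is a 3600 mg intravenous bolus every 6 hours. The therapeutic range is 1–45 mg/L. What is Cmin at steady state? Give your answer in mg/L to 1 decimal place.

The dosing interval is 2 half-lives, so f = 2^(−2) = 0.25.
Accumulation ratio R = 1/(1 − f) = 1/0.75 = 4/3.
Single-dose peak C₀ = D/Vd = 3600/120 = 30 mg/L.
Steady-state peak Cmax,ss = C₀·R = 30 × 4/3 ≈ 40.000 mg/L.
Steady-state trough Cmin,ss = Cmax,ss·f ≈ 40.000 × 0.25 ≈ 10.000 mg/L.
Trough 10.0 mg/L vs MEC 1 mg/L: adequate.

10.0 mg/L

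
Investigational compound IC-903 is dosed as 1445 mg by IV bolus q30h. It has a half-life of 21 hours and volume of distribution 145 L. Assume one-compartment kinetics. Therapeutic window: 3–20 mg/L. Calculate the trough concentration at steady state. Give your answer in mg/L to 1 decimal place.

5.9 mg/L

Over one 30-h interval, 30/21 ≈ 1.4286 half-lives elapse, leaving f ≈ 0.3715 of each dose.
Each bolus raises the concentration by D/Vd = 1445/145 ≈ 9.966 mg/L.
Steady-state trough Cmin,ss = C₀·f/(1−f) ≈ 9.966 × 0.3715/0.6285 ≈ 5.891 mg/L.
Trough 5.9 mg/L vs MEC 3 mg/L: adequate.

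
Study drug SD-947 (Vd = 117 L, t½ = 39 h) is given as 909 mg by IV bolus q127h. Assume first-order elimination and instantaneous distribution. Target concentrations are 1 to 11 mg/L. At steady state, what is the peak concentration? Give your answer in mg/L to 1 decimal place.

Over one 127-h interval, 127/39 ≈ 3.2564 half-lives elapse, leaving f ≈ 0.1046 of each dose.
Accumulation ratio R = 1/(1 − f) ≈ 1/0.8954 ≈ 1.1168.
Each bolus raises the concentration by D/Vd = 909/117 ≈ 7.769 mg/L.
Steady-state peak Cmax,ss = C₀·R ≈ 7.769 × 1.1168 ≈ 8.676 mg/L.
Peak 8.7 mg/L vs MTC 11 mg/L: below toxic threshold.

8.7 mg/L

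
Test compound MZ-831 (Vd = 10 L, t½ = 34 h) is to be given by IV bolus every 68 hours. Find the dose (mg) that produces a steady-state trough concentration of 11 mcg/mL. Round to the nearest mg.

330 mg

τ/t½ = 68/34 ≈ 2, so f = (1/2)^(68/34) ≈ 0.250000.
Cmin,ss = (D/Vd)·f/(1−f), so D = Cmin,ss·Vd·(1−f)/f.
D = 11 × 10 × (1−f)/f ≈ 11 × 10 × 3.00000 ≈ 330.00 mg.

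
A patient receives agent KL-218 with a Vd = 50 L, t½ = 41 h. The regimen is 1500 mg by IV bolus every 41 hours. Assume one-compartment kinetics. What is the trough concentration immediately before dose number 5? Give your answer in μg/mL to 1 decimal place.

28.1 μg/mL

f = (1/2)^(τ/t½) = (1/2)^(41/41) ≈ 0.5000.
C₀ = D/Vd = 1500/50 ≈ 30.000 μg/mL.
Before the 5th dose, 4 doses have been given. Superposition: Cmin = C₀·(f + f² + … + f^4).
≈ 30.000 × (0.5000 + 0.2500 + 0.1250 + 0.0625) ≈ 30.000 × 0.9375 ≈ 28.125 μg/mL.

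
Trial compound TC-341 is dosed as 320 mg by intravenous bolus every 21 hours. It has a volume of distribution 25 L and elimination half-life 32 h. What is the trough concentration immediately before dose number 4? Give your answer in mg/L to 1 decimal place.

16.5 mg/L

f = (1/2)^(τ/t½) = (1/2)^(21/32) ≈ 0.6345.
C₀ = D/Vd = 320/25 ≈ 12.800 mg/L.
Before the 4th dose, 3 doses have been given. Superposition: Cmin = C₀·(f + f² + … + f^3).
≈ 12.800 × (0.6345 + 0.4026 + 0.2554) ≈ 12.800 × 1.2925 ≈ 16.544 mg/L.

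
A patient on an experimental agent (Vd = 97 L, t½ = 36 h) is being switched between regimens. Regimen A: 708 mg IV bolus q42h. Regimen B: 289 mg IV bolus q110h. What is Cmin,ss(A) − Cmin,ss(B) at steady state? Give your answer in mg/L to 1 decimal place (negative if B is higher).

Regimen A: f = (1/2)^(42/36) ≈ 0.4454; Cmin,ss = (708/97)·f/(1−f) ≈ 5.862 mg/L.
Regimen B: f = (1/2)^(110/36) ≈ 0.1203; Cmin,ss = (289/97)·f/(1−f) ≈ 0.407 mg/L.
Difference ≈ 5.862 − 0.407 ≈ 5.455 mg/L.

5.5 mg/L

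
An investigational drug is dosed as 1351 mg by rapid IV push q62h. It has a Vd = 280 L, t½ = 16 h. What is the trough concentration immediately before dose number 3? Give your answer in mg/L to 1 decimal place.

0.4 mg/L

f = (1/2)^(τ/t½) = (1/2)^(62/16) ≈ 0.0682.
C₀ = D/Vd = 1351/280 ≈ 4.825 mg/L.
Before the 3rd dose, 2 doses have been given. Superposition: Cmin = C₀·(f + f²).
≈ 4.825 × (0.0682 + 0.0047) ≈ 4.825 × 0.0729 ≈ 0.352 mg/L.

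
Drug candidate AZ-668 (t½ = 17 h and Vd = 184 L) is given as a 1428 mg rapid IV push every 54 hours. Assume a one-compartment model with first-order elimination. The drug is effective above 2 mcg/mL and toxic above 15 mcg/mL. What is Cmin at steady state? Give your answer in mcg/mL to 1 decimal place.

1.0 mcg/mL

Over one 54-h interval, 54/17 ≈ 3.1765 half-lives elapse, leaving f ≈ 0.1106 of each dose.
Single-dose peak C₀ = D/Vd = 1428/184 ≈ 7.761 mcg/mL.
Steady-state trough Cmin,ss = C₀·f/(1−f) ≈ 7.761 × 0.1106/0.8894 ≈ 0.965 mcg/mL.
Trough 1.0 mcg/mL vs MEC 2 mcg/mL: subtherapeutic.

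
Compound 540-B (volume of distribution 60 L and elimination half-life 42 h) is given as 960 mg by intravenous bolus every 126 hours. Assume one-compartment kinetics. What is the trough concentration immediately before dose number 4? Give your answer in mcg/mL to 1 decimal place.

2.3 mcg/mL

f = (1/2)^(τ/t½) = (1/2)^(126/42) ≈ 0.1250.
C₀ = D/Vd = 960/60 ≈ 16.000 mcg/mL.
Before the 4th dose, 3 doses have been given. Superposition: Cmin = C₀·(f + f² + … + f^3).
≈ 16.000 × (0.1250 + 0.0156 + 0.0020) ≈ 16.000 × 0.1426 ≈ 2.282 mcg/mL.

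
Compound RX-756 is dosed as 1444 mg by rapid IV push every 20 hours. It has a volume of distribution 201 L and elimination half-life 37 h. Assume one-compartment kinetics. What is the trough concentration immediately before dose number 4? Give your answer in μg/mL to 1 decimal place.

10.7 μg/mL

f = (1/2)^(τ/t½) = (1/2)^(20/37) ≈ 0.6875.
C₀ = D/Vd = 1444/201 ≈ 7.184 μg/mL.
Before the 4th dose, 3 doses have been given. Superposition: Cmin = C₀·(f + f² + … + f^3).
≈ 7.184 × (0.6875 + 0.4727 + 0.3250) ≈ 7.184 × 1.4852 ≈ 10.670 μg/mL.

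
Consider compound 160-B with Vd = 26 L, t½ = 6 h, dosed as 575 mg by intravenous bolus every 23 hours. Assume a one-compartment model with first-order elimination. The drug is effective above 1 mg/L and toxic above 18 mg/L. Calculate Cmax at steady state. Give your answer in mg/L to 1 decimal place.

23.8 mg/L

k = ln2/t½ = ln2/6 ≈ 0.115525 h⁻¹; fraction remaining f = e^(−kτ) = e^(−0.115525×23) ≈ 0.0702.
Accumulation ratio R = 1/(1 − f) ≈ 1/0.9298 ≈ 1.0755.
Single-dose peak C₀ = D/Vd = 575/26 ≈ 22.115 mg/L.
Steady-state peak Cmax,ss = C₀·R ≈ 22.115 × 1.0755 ≈ 23.785 mg/L.
Peak 23.8 mg/L vs MTC 18 mg/L: exceeds toxic threshold.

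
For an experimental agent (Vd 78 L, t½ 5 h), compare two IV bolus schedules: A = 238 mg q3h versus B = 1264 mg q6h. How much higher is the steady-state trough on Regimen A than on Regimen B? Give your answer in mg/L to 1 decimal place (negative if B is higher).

-6.6 mg/L

Regimen A: f = (1/2)^(3/5) ≈ 0.6598; Cmin,ss = (238/78)·f/(1−f) ≈ 5.918 mg/L.
Regimen B: f = (1/2)^(6/5) ≈ 0.4353; Cmin,ss = (1264/78)·f/(1−f) ≈ 12.492 mg/L.
Difference ≈ 5.918 − 12.492 ≈ -6.574 mg/L.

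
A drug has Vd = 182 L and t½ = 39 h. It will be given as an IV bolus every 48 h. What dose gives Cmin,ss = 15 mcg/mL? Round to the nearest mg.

3677 mg

τ/t½ = 48/39 ≈ 1.2308, so f = (1/2)^(48/39) ≈ 0.426090.
Cmin,ss = (D/Vd)·f/(1−f), so D = Cmin,ss·Vd·(1−f)/f.
D = 15 × 182 × (1−f)/f ≈ 15 × 182 × 1.34692 ≈ 3677.09 mg.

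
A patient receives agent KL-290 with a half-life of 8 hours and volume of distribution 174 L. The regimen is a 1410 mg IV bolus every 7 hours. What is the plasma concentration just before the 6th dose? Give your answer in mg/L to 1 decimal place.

9.2 mg/L

f = (1/2)^(τ/t½) = (1/2)^(7/8) ≈ 0.5453.
C₀ = D/Vd = 1410/174 ≈ 8.103 mg/L.
Before the 6th dose, 5 doses have been given. Superposition: Cmin = C₀·(f + f² + … + f^5).
≈ 8.103 × (0.5453 + 0.2974 + 0.1621 + 0.0884 + 0.0482) ≈ 8.103 × 1.1414 ≈ 9.249 mg/L.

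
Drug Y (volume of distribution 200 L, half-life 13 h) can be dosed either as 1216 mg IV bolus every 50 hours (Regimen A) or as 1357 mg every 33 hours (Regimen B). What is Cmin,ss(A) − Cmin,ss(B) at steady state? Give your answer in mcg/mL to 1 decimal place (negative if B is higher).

-1.0 mcg/mL

Regimen A: f = (1/2)^(50/13) ≈ 0.0695; Cmin,ss = (1216/200)·f/(1−f) ≈ 0.454 mcg/mL.
Regimen B: f = (1/2)^(33/13) ≈ 0.1721; Cmin,ss = (1357/200)·f/(1−f) ≈ 1.410 mcg/mL.
Difference ≈ 0.454 − 1.410 ≈ -0.956 mcg/mL.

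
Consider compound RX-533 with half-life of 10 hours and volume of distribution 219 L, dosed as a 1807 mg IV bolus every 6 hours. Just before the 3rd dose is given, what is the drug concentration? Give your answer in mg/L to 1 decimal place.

f = (1/2)^(τ/t½) = (1/2)^(6/10) ≈ 0.6598.
C₀ = D/Vd = 1807/219 ≈ 8.251 mg/L.
Before the 3rd dose, 2 doses have been given. Superposition: Cmin = C₀·(f + f²).
≈ 8.251 × (0.6598 + 0.4353) ≈ 8.251 × 1.0951 ≈ 9.036 mg/L.

9.0 mg/L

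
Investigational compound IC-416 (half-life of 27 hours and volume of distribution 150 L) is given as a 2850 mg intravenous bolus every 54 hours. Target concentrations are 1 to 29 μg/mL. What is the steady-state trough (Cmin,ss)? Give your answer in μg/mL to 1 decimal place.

The dosing interval is 2 half-lives, so f = 2^(−2) = 0.25.
At steady state, R = 1/(1 − 0.25) = 4/3.
Single-dose peak C₀ = D/Vd = 2850/150 = 19 μg/mL.
Steady-state peak Cmax,ss = C₀·R = 19 × 4/3 ≈ 25.333 μg/mL.
Steady-state trough Cmin,ss = Cmax,ss·f ≈ 25.333 × 0.25 ≈ 6.333 μg/mL.
Trough 6.3 μg/mL vs MEC 1 μg/mL: adequate.

6.3 μg/mL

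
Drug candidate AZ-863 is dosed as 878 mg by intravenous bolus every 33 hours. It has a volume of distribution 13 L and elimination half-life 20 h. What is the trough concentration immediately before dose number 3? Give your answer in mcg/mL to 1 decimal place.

28.4 mcg/mL

f = (1/2)^(τ/t½) = (1/2)^(33/20) ≈ 0.3186.
C₀ = D/Vd = 878/13 ≈ 67.538 mcg/mL.
Before the 3rd dose, 2 doses have been given. Superposition: Cmin = C₀·(f + f²).
≈ 67.538 × (0.3186 + 0.1015) ≈ 67.538 × 0.4201 ≈ 28.373 mcg/mL.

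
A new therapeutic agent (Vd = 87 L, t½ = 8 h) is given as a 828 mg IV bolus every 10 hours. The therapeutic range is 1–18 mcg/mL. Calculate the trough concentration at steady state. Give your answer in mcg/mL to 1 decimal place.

6.9 mcg/mL

τ/t½ = 10/8 ≈ 1.25, so fraction remaining f = (1/2)^(10/8) ≈ 0.4204.
Each bolus raises the concentration by D/Vd = 828/87 ≈ 9.517 mcg/mL.
Steady-state trough Cmin,ss = C₀·f/(1−f) ≈ 9.517 × 0.4204/0.5796 ≈ 6.903 mcg/mL.
Trough 6.9 mcg/mL vs MEC 1 mcg/mL: adequate.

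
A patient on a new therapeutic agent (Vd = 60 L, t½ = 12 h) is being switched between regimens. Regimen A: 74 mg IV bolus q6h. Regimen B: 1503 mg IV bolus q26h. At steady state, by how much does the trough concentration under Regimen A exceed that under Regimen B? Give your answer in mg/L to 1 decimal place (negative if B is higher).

-4.2 mg/L

Regimen A: f = (1/2)^(6/12) ≈ 0.7071; Cmin,ss = (74/60)·f/(1−f) ≈ 2.977 mg/L.
Regimen B: f = (1/2)^(26/12) ≈ 0.2227; Cmin,ss = (1503/60)·f/(1−f) ≈ 7.177 mg/L.
Difference ≈ 2.977 − 7.177 ≈ -4.200 mg/L.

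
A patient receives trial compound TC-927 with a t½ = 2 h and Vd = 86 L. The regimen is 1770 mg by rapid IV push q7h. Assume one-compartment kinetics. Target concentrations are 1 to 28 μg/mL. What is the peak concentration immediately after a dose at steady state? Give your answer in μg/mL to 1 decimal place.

22.6 μg/mL

τ/t½ = 7/2 ≈ 3.5, so fraction remaining f = (1/2)^(7/2) ≈ 0.0884.
Accumulation ratio R = 1/(1 − f) ≈ 1/0.9116 ≈ 1.0970.
Each bolus raises the concentration by D/Vd = 1770/86 ≈ 20.581 μg/mL.
Steady-state peak Cmax,ss = C₀·R ≈ 20.581 × 1.0970 ≈ 22.577 μg/mL.
Peak 22.6 μg/mL vs MTC 28 μg/mL: below toxic threshold.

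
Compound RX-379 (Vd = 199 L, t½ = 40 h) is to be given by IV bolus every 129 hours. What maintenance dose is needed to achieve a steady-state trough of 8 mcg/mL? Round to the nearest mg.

τ/t½ = 129/40 ≈ 3.225, so f = (1/2)^(129/40) ≈ 0.106949.
Cmin,ss = (D/Vd)·f/(1−f), so D = Cmin,ss·Vd·(1−f)/f.
D = 8 × 199 × (1−f)/f ≈ 8 × 199 × 8.35025 ≈ 13293.60 mg.

13294 mg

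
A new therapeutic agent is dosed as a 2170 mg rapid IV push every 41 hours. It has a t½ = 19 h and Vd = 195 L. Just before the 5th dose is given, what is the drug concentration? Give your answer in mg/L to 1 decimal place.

3.2 mg/L

f = (1/2)^(τ/t½) = (1/2)^(41/19) ≈ 0.2241.
C₀ = D/Vd = 2170/195 ≈ 11.128 mg/L.
Before the 5th dose, 4 doses have been given. Superposition: Cmin = C₀·(f + f² + … + f^4).
≈ 11.128 × (0.2241 + 0.0502 + 0.0113 + 0.0025) ≈ 11.128 × 0.2881 ≈ 3.206 mg/L.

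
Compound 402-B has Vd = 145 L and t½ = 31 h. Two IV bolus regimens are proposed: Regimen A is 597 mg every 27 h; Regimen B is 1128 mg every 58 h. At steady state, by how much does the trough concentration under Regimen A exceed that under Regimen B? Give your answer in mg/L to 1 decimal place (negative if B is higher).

Regimen A: f = (1/2)^(27/31) ≈ 0.5468; Cmin,ss = (597/145)·f/(1−f) ≈ 4.968 mg/L.
Regimen B: f = (1/2)^(58/31) ≈ 0.2734; Cmin,ss = (1128/145)·f/(1−f) ≈ 2.927 mg/L.
Difference ≈ 4.968 − 2.927 ≈ 2.041 mg/L.

2.0 mg/L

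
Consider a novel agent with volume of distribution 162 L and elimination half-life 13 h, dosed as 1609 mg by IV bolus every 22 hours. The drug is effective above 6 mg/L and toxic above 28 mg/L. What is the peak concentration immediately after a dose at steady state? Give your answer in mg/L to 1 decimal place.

Over one 22-h interval, 22/13 ≈ 1.6923 half-lives elapse, leaving f ≈ 0.3094 of each dose.
Accumulation ratio R = 1/(1 − f) ≈ 1/0.6906 ≈ 1.4480.
Each bolus raises the concentration by D/Vd = 1609/162 ≈ 9.932 mg/L.
Steady-state peak Cmax,ss = C₀·R ≈ 9.932 × 1.4480 ≈ 14.382 mg/L.
Peak 14.4 mg/L vs MTC 28 mg/L: below toxic threshold.

14.4 mg/L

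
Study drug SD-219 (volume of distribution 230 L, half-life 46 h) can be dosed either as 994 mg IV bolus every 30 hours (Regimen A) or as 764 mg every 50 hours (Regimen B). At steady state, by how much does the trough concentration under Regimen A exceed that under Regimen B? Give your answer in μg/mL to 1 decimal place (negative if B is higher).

Regimen A: f = (1/2)^(30/46) ≈ 0.6363; Cmin,ss = (994/230)·f/(1−f) ≈ 7.561 μg/mL.
Regimen B: f = (1/2)^(50/46) ≈ 0.4708; Cmin,ss = (764/230)·f/(1−f) ≈ 2.955 μg/mL.
Difference ≈ 7.561 − 2.955 ≈ 4.606 μg/mL.

4.6 μg/mL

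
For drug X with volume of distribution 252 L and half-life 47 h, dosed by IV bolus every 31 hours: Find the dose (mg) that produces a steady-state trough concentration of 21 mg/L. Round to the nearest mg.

τ/t½ = 31/47 ≈ 0.65957, so f = (1/2)^(31/47) ≈ 0.633065.
Cmin,ss = (D/Vd)·f/(1−f), so D = Cmin,ss·Vd·(1−f)/f.
D = 21 × 252 × (1−f)/f ≈ 21 × 252 × 0.57962 ≈ 3067.35 mg.

3067 mg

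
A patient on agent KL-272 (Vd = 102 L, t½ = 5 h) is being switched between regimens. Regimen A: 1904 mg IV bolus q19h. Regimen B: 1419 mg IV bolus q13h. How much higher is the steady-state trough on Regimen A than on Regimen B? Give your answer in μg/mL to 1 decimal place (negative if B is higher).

Regimen A: f = (1/2)^(19/5) ≈ 0.0718; Cmin,ss = (1904/102)·f/(1−f) ≈ 1.444 μg/mL.
Regimen B: f = (1/2)^(13/5) ≈ 0.1649; Cmin,ss = (1419/102)·f/(1−f) ≈ 2.747 μg/mL.
Difference ≈ 1.444 − 2.747 ≈ -1.303 μg/mL.

-1.3 μg/mL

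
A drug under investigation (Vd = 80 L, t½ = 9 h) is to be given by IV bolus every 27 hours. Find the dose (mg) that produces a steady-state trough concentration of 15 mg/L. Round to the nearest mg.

8400 mg

τ/t½ = 27/9 ≈ 3, so f = (1/2)^(27/9) ≈ 0.125000.
Cmin,ss = (D/Vd)·f/(1−f), so D = Cmin,ss·Vd·(1−f)/f.
D = 15 × 80 × (1−f)/f ≈ 15 × 80 × 7.00000 ≈ 8400.00 mg.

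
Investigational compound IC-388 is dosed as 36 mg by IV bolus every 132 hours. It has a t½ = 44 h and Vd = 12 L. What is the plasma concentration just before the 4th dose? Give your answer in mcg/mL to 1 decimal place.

f = (1/2)^(τ/t½) = (1/2)^(132/44) ≈ 0.1250.
C₀ = D/Vd = 36/12 ≈ 3.000 mcg/mL.
Before the 4th dose, 3 doses have been given. Superposition: Cmin = C₀·(f + f² + … + f^3).
≈ 3.000 × (0.1250 + 0.0156 + 0.0020) ≈ 3.000 × 0.1426 ≈ 0.428 mcg/mL.

0.4 mcg/mL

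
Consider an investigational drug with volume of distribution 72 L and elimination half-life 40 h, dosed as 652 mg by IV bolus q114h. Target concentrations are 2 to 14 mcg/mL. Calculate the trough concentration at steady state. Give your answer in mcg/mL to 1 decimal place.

Over one 114-h interval, 114/40 ≈ 2.85 half-lives elapse, leaving f ≈ 0.1387 of each dose.
Accumulation ratio R = 1/(1 − f) ≈ 1/0.8613 ≈ 1.1610.
Single-dose peak C₀ = D/Vd = 652/72 ≈ 9.056 mcg/mL.
Cmax,ss = C₀/(1 − f) ≈ 9.056/0.8613 ≈ 10.514 mcg/mL.
One interval later, Cmin,ss = Cmax,ss·e^(−kτ) ≈ 10.514 × 0.1387 ≈ 1.458 mcg/mL.
Trough 1.5 mcg/mL vs MEC 2 mcg/mL: subtherapeutic.

1.5 mcg/mL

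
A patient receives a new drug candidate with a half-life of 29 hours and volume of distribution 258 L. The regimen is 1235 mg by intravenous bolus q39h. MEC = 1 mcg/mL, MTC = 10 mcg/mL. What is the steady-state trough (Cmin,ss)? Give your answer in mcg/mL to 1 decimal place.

3.1 mcg/mL

τ/t½ = 39/29 ≈ 1.3448, so fraction remaining f = (1/2)^(39/29) ≈ 0.3937.
At steady state, accumulation factor R = 1/(1 − e^(−kτ)) ≈ 1.6493.
Each bolus raises the concentration by D/Vd = 1235/258 ≈ 4.787 mcg/mL.
Steady-state peak Cmax,ss = C₀·R ≈ 4.787 × 1.6493 ≈ 7.895 mcg/mL.
Steady-state trough Cmin,ss = Cmax,ss·f ≈ 7.895 × 0.3937 ≈ 3.108 mcg/mL.
Trough 3.1 mcg/mL vs MEC 1 mcg/mL: adequate.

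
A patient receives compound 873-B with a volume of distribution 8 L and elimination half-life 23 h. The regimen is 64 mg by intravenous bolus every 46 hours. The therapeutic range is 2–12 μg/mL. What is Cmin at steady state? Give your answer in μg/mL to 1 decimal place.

τ = 46 h = 2 half-lives, so f = (1/2)^2 = 0.25.
Accumulation ratio R = 1/(1 − f) = 1/0.75 = 4/3.
Single-dose peak C₀ = D/Vd = 64/8 = 8 μg/mL.
Steady-state peak Cmax,ss = C₀·R = 8 × 4/3 ≈ 10.667 μg/mL.
Steady-state trough Cmin,ss = Cmax,ss·f ≈ 10.667 × 0.25 ≈ 2.667 μg/mL.
Trough 2.7 μg/mL vs MEC 2 μg/mL: adequate.

2.7 μg/mL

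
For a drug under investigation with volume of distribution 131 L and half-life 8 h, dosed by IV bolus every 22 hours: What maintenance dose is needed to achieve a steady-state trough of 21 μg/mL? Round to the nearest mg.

τ/t½ = 22/8 ≈ 2.75, so f = (1/2)^(22/8) ≈ 0.148651.
Cmin,ss = (D/Vd)·f/(1−f), so D = Cmin,ss·Vd·(1−f)/f.
D = 21 × 131 × (1−f)/f ≈ 21 × 131 × 5.72717 ≈ 15755.44 mg.

15755 mg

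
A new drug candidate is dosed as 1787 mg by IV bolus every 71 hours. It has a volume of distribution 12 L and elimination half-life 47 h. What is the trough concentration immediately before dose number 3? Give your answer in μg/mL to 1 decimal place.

70.6 μg/mL

f = (1/2)^(τ/t½) = (1/2)^(71/47) ≈ 0.3510.
C₀ = D/Vd = 1787/12 ≈ 148.917 μg/mL.
Before the 3rd dose, 2 doses have been given. Superposition: Cmin = C₀·(f + f²).
≈ 148.917 × (0.3510 + 0.1232) ≈ 148.917 × 0.4742 ≈ 70.616 μg/mL.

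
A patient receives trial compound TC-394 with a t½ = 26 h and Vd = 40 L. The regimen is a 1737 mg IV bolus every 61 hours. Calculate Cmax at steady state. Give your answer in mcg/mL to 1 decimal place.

54.1 mcg/mL

τ/t½ = 61/26 ≈ 2.3462, so fraction remaining f = (1/2)^(61/26) ≈ 0.1967.
Accumulation ratio R = 1/(1 − f) ≈ 1/0.8033 ≈ 1.2449.
Each bolus raises the concentration by D/Vd = 1737/40 ≈ 43.425 mcg/mL.
Cmax,ss = C₀/(1 − f) ≈ 43.425/0.8033 ≈ 54.058 mcg/mL.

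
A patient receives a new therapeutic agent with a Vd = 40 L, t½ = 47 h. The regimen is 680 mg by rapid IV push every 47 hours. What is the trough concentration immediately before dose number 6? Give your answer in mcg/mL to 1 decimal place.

16.5 mcg/mL

f = (1/2)^(τ/t½) = (1/2)^(47/47) ≈ 0.5000.
C₀ = D/Vd = 680/40 ≈ 17.000 mcg/mL.
Before the 6th dose, 5 doses have been given. Superposition: Cmin = C₀·(f + f² + … + f^5).
≈ 17.000 × (0.5000 + 0.2500 + 0.1250 + 0.0625 + 0.0313) ≈ 17.000 × 0.9688 ≈ 16.470 mcg/mL.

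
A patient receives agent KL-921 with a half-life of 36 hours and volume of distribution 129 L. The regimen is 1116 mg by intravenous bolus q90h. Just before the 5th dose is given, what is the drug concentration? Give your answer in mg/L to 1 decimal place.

1.9 mg/L

f = (1/2)^(τ/t½) = (1/2)^(90/36) ≈ 0.1768.
C₀ = D/Vd = 1116/129 ≈ 8.651 mg/L.
Before the 5th dose, 4 doses have been given. Superposition: Cmin = C₀·(f + f² + … + f^4).
≈ 8.651 × (0.1768 + 0.0313 + 0.0055 + 0.0010) ≈ 8.651 × 0.2146 ≈ 1.857 mg/L.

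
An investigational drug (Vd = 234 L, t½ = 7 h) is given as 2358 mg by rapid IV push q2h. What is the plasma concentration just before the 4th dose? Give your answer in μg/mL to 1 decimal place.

20.6 μg/mL

f = (1/2)^(τ/t½) = (1/2)^(2/7) ≈ 0.8203.
C₀ = D/Vd = 2358/234 ≈ 10.077 μg/mL.
Before the 4th dose, 3 doses have been given. Superposition: Cmin = C₀·(f + f² + … + f^3).
≈ 10.077 × (0.8203 + 0.6729 + 0.5520) ≈ 10.077 × 2.0452 ≈ 20.609 μg/mL.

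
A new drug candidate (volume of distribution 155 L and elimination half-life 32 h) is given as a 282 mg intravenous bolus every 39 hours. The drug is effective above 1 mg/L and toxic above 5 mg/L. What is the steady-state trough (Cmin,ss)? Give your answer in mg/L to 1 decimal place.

Over one 39-h interval, 39/32 ≈ 1.2188 half-lives elapse, leaving f ≈ 0.4297 of each dose.
Accumulation ratio R = 1/(1 − f) ≈ 1/0.5703 ≈ 1.7535.
Single-dose peak C₀ = D/Vd = 282/155 ≈ 1.819 mg/L.
Cmax,ss = C₀/(1 − f) ≈ 1.819/0.5703 ≈ 3.190 mg/L.
Steady-state trough Cmin,ss = Cmax,ss·f ≈ 3.190 × 0.4297 ≈ 1.371 mg/L.
Trough 1.4 mg/L vs MEC 1 mg/L: adequate.

1.4 mg/L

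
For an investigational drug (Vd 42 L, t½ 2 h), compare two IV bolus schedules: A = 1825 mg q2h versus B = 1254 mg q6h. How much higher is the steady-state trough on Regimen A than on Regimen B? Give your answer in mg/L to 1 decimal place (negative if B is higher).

Regimen A: f = (1/2)^(2/2) ≈ 0.5000; Cmin,ss = (1825/42)·f/(1−f) ≈ 43.452 mg/L.
Regimen B: f = (1/2)^(6/2) ≈ 0.1250; Cmin,ss = (1254/42)·f/(1−f) ≈ 4.265 mg/L.
Difference ≈ 43.452 − 4.265 ≈ 39.187 mg/L.

39.2 mg/L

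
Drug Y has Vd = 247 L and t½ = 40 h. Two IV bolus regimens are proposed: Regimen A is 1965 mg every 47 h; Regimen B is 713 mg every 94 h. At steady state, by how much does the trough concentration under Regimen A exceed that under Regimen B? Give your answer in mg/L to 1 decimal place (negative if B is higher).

Regimen A: f = (1/2)^(47/40) ≈ 0.4429; Cmin,ss = (1965/247)·f/(1−f) ≈ 6.325 mg/L.
Regimen B: f = (1/2)^(94/40) ≈ 0.1961; Cmin,ss = (713/247)·f/(1−f) ≈ 0.704 mg/L.
Difference ≈ 6.325 − 0.704 ≈ 5.621 mg/L.

5.6 mg/L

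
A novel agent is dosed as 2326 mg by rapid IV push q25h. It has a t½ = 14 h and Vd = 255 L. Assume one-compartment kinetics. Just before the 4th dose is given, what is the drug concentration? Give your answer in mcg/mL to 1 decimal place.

f = (1/2)^(τ/t½) = (1/2)^(25/14) ≈ 0.2900.
C₀ = D/Vd = 2326/255 ≈ 9.122 mcg/mL.
Before the 4th dose, 3 doses have been given. Superposition: Cmin = C₀·(f + f² + … + f^3).
≈ 9.122 × (0.2900 + 0.0841 + 0.0244) ≈ 9.122 × 0.3985 ≈ 3.635 mcg/mL.

3.6 mcg/mL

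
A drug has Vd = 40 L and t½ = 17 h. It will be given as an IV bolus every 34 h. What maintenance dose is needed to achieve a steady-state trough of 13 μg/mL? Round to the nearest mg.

τ/t½ = 34/17 ≈ 2, so f = (1/2)^(34/17) ≈ 0.250000.
Cmin,ss = (D/Vd)·f/(1−f), so D = Cmin,ss·Vd·(1−f)/f.
D = 13 × 40 × (1−f)/f ≈ 13 × 40 × 3.00000 ≈ 1560.00 mg.

1560 mg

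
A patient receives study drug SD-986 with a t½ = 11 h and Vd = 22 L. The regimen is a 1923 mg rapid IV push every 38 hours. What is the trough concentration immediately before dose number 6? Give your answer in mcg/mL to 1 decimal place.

f = (1/2)^(τ/t½) = (1/2)^(38/11) ≈ 0.0912.
C₀ = D/Vd = 1923/22 ≈ 87.409 mcg/mL.
Before the 6th dose, 5 doses have been given. Superposition: Cmin = C₀·(f + f² + … + f^5).
≈ 87.409 × (0.0912 + 0.0083 + 0.0008 + 0.0001 + 0.0000) ≈ 87.409 × 0.1004 ≈ 8.776 mcg/mL.

8.8 mcg/mL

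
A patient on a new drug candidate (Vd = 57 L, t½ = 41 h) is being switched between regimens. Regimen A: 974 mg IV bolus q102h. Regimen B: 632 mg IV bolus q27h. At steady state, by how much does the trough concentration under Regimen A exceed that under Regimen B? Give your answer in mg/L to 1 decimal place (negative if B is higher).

-15.5 mg/L

Regimen A: f = (1/2)^(102/41) ≈ 0.1783; Cmin,ss = (974/57)·f/(1−f) ≈ 3.708 mg/L.
Regimen B: f = (1/2)^(27/41) ≈ 0.6335; Cmin,ss = (632/57)·f/(1−f) ≈ 19.165 mg/L.
Difference ≈ 3.708 − 19.165 ≈ -15.457 mg/L.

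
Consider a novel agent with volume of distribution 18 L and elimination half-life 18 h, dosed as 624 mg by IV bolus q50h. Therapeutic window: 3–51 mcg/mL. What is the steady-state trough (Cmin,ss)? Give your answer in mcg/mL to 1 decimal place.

k = ln2/t½ = ln2/18 ≈ 0.038508 h⁻¹; fraction remaining f = e^(−kτ) = e^(−0.038508×50) ≈ 0.1458.
Each bolus raises the concentration by D/Vd = 624/18 ≈ 34.667 mcg/mL.
Steady-state trough Cmin,ss = C₀·f/(1−f) ≈ 34.667 × 0.1458/0.8542 ≈ 5.917 mcg/mL.
Trough 5.9 mcg/mL vs MEC 3 mcg/mL: adequate.

5.9 mcg/mL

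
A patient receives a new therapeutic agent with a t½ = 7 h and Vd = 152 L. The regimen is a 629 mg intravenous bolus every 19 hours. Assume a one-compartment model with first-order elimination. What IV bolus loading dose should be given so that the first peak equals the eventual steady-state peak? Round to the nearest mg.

f = (1/2)^(19/7) ≈ 0.152377; accumulation ratio R = 1/(1−f) ≈ 1.17977.
Loading dose to hit Cmax,ss on first dose: D_load = D_maint·R ≈ 629 × 1.17977 ≈ 742.08 mg.

742 mg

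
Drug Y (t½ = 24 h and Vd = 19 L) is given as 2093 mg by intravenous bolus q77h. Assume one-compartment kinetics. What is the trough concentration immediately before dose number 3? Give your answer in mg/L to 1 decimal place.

f = (1/2)^(τ/t½) = (1/2)^(77/24) ≈ 0.1082.
C₀ = D/Vd = 2093/19 ≈ 110.158 mg/L.
Before the 3rd dose, 2 doses have been given. Superposition: Cmin = C₀·(f + f²).
≈ 110.158 × (0.1082 + 0.0117) ≈ 110.158 × 0.1199 ≈ 13.208 mg/L.

13.2 mg/L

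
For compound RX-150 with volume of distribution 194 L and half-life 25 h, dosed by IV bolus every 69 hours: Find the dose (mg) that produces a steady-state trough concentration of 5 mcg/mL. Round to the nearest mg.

τ/t½ = 69/25 ≈ 2.76, so f = (1/2)^(69/25) ≈ 0.147624.
Cmin,ss = (D/Vd)·f/(1−f), so D = Cmin,ss·Vd·(1−f)/f.
D = 5 × 194 × (1−f)/f ≈ 5 × 194 × 5.77397 ≈ 5600.75 mg.

5601 mg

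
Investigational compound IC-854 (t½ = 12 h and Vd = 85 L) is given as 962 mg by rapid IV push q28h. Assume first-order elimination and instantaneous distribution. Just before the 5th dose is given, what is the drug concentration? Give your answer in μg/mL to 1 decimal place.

2.8 μg/mL

f = (1/2)^(τ/t½) = (1/2)^(28/12) ≈ 0.1984.
C₀ = D/Vd = 962/85 ≈ 11.318 μg/mL.
Before the 5th dose, 4 doses have been given. Superposition: Cmin = C₀·(f + f² + … + f^4).
≈ 11.318 × (0.1984 + 0.0394 + 0.0078 + 0.0015) ≈ 11.318 × 0.2471 ≈ 2.797 μg/mL.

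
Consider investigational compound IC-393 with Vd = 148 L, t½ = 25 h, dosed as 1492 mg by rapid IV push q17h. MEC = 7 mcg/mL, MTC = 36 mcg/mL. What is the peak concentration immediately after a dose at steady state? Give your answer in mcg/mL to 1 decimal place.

26.8 mcg/mL

τ/t½ = 17/25 ≈ 0.68, so fraction remaining f = (1/2)^(17/25) ≈ 0.6242.
At steady state, accumulation factor R = 1/(1 − e^(−kτ)) ≈ 2.6610.
Single-dose peak C₀ = D/Vd = 1492/148 ≈ 10.081 mcg/mL.
Steady-state peak Cmax,ss = C₀·R ≈ 10.081 × 2.6610 ≈ 26.826 mcg/mL.
Peak 26.8 mcg/mL vs MTC 36 mcg/mL: below toxic threshold.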